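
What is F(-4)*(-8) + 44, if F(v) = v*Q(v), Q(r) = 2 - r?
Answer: 236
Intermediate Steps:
F(v) = v*(2 - v)
F(-4)*(-8) + 44 = -4*(2 - 1*(-4))*(-8) + 44 = -4*(2 + 4)*(-8) + 44 = -4*6*(-8) + 44 = -24*(-8) + 44 = 192 + 44 = 236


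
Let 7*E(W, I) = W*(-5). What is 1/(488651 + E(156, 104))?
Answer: 7/3419777 ≈ 2.0469e-6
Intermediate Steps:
E(W, I) = -5*W/7 (E(W, I) = (W*(-5))/7 = (-5*W)/7 = -5*W/7)
1/(488651 + E(156, 104)) = 1/(488651 - 5/7*156) = 1/(488651 - 780/7) = 1/(3419777/7) = 7/3419777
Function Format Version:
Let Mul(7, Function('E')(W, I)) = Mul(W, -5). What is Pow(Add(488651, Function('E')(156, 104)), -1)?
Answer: Rational(7, 3419777) ≈ 2.0469e-6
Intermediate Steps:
Function('E')(W, I) = Mul(Rational(-5, 7), W) (Function('E')(W, I) = Mul(Rational(1, 7), Mul(W, -5)) = Mul(Rational(1, 7), Mul(-5, W)) = Mul(Rational(-5, 7), W))
Pow(Add(488651, Function('E')(156, 104)), -1) = Pow(Add(488651, Mul(Rational(-5, 7), 156)), -1) = Pow(Add(488651, Rational(-780, 7)), -1) = Pow(Rational(3419777, 7), -1) = Rational(7, 3419777)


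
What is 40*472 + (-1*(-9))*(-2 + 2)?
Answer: 18880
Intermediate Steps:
40*472 + (-1*(-9))*(-2 + 2) = 18880 + 9*0 = 18880 + 0 = 18880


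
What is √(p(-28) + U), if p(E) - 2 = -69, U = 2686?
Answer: 3*√291 ≈ 51.176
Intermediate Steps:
p(E) = -67 (p(E) = 2 - 69 = -67)
√(p(-28) + U) = √(-67 + 2686) = √2619 = 3*√291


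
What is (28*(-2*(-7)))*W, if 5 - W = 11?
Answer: -2352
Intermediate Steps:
W = -6 (W = 5 - 1*11 = 5 - 11 = -6)
(28*(-2*(-7)))*W = (28*(-2*(-7)))*(-6) = (28*14)*(-6) = 392*(-6) = -2352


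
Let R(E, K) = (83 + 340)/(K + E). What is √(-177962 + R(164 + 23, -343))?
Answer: I*√120304145/26 ≈ 421.86*I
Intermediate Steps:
R(E, K) = 423/(E + K)
√(-177962 + R(164 + 23, -343)) = √(-177962 + 423/((164 + 23) - 343)) = √(-177962 + 423/(187 - 343)) = √(-177962 + 423/(-156)) = √(-177962 + 423*(-1/156)) = √(-177962 - 141/52) = √(-9254165/52) = I*√120304145/26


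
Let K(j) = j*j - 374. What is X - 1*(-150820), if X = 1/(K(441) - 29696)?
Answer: 24796467021/164411 ≈ 1.5082e+5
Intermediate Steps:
K(j) = -374 + j² (K(j) = j² - 374 = -374 + j²)
X = 1/164411 (X = 1/((-374 + 441²) - 29696) = 1/((-374 + 194481) - 29696) = 1/(194107 - 29696) = 1/164411 ≈ 6.0823e-6)
X - 1*(-150820) = 1/164411 - 1*(-150820) = 1/164411 + 150820 = 24796467021/164411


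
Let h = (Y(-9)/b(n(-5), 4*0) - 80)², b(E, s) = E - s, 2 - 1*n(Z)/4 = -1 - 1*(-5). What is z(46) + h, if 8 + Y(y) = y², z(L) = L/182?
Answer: 46263051/5824 ≈ 7943.5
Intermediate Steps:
n(Z) = -8 (n(Z) = 8 - 4*(-1 - 1*(-5)) = 8 - 4*(-1 + 5) = 8 - 4*4 = 8 - 16 = -8)
z(L) = L/182 (z(L) = L*(1/182) = L/182)
Y(y) = -8 + y²
h = 508369/64 (h = ((-8 + (-9)²)/(-8 - 4*0) - 80)² = ((-8 + 81)/(-8 - 1*0) - 80)² = (73/(-8 + 0) - 80)² = (73/(-8) - 80)² = (73*(-⅛) - 80)² = (-73/8 - 80)² = (-713/8)² = 508369/64 ≈ 7943.3)
z(46) + h = (1/182)*46 + 508369/64 = 23/91 + 508369/64 = 46263051/5824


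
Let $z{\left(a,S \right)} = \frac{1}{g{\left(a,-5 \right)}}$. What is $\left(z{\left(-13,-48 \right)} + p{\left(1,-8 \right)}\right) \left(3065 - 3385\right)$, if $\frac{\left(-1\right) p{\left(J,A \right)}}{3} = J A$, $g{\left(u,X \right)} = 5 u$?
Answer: $- \frac{99776}{13} \approx -7675.1$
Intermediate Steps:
$p{\left(J,A \right)} = - 3 A J$ ($p{\left(J,A \right)} = - 3 J A = - 3 A J$)
$z{\left(a,S \right)} = \frac{1}{5 a}$
$\left(z{\left(-13,-48 \right)} + p{\left(1,-8 \right)}\right) \left(3065 - 3385\right) = \left(\frac{1}{5 \left(-13\right)} - \left(-24\right) 1\right) \left(3065 - 3385\right) = \left(\frac{1}{5} \left(- \frac{1}{13}\right) + 24\right) \left(-320\right) = \left(- \frac{1}{65} + 24\right) \left(-320\right) = \frac{1559}{65} \left(-320\right) = - \frac{99776}{13}$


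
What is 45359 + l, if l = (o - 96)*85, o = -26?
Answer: 34989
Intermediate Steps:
l = -10370 (l = (-26 - 96)*85 = -122*85 = -10370)
45359 + l = 45359 - 10370 = 34989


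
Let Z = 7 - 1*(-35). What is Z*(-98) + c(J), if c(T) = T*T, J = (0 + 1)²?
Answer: -4115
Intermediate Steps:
J = 1 (J = 1² = 1)
Z = 42 (Z = 7 + 35 = 42)
c(T) = T²
Z*(-98) + c(J) = 42*(-98) + 1² = -4116 + 1 = -4115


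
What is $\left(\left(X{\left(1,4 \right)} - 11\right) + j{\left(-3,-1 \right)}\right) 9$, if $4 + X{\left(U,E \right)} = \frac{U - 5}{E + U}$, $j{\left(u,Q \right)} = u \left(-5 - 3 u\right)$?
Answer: $- \frac{1251}{5} \approx -250.2$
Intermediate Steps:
$X{\left(U,E \right)} = -4 + \frac{-5 + U}{E + U}$ ($X{\left(U,E \right)} = -4 + \frac{U - 5}{E + U} = -4 + \frac{-5 + U}{E + U}$)
$\left(\left(X{\left(1,4 \right)} - 11\right) + j{\left(-3,-1 \right)}\right) 9 = \left(\left(\frac{-5 - 16 - 3}{4 + 1} - 11\right) - - 3 \left(5 + 3 \left(-3\right)\right)\right) 9 = \left(\left(\frac{-5 - 16 - 3}{5} - 11\right) - - 3 \left(5 - 9\right)\right) 9 = \left(\left(\frac{1}{5} \left(-24\right) - 11\right) - \left(-3\right) \left(-4\right)\right) 9 = \left(\left(- \frac{24}{5} - 11\right) - 12\right) 9 = \left(- \frac{79}{5} - 12\right) 9 = \left(- \frac{139}{5}\right) 9 = - \frac{1251}{5}$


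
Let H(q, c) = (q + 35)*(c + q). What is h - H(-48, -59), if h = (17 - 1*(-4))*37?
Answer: -614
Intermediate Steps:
H(q, c) = (35 + q)*(c + q)
h = 777 (h = (17 + 4)*37 = 21*37 = 777)
h - H(-48, -59) = 777 - ((-48)**2 + 35*(-59) + 35*(-48) - 59*(-48)) = 777 - (2304 - 2065 - 1680 + 2832) = 777 - 1*1391 = 777 - 1391 = -614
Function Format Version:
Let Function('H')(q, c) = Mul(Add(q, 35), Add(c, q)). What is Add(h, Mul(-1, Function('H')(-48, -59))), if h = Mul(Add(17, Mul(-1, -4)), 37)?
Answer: -614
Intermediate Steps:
Function('H')(q, c) = Mul(Add(35, q), Add(c, q))
h = 777 (h = Mul(Add(17, 4), 37) = Mul(21, 37) = 777)
Add(h, Mul(-1, Function('H')(-48, -59))) = Add(777, Mul(-1, Add(Pow(-48, 2), Mul(35, -59), Mul(35, -48), Mul(-59, -48)))) = Add(777, Mul(-1, Add(2304, -2065, -1680, 2832))) = Add(777, Mul(-1, 1391)) = Add(777, -1391) = -614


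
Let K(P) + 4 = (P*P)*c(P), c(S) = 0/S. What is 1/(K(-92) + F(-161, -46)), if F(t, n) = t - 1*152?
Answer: -1/317 ≈ -0.0031546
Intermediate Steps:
c(S) = 0
K(P) = -4 (K(P) = -4 + (P*P)*0 = -4 + P²*0 = -4 + 0 = -4)
F(t, n) = -152 + t (F(t, n) = t - 152 = -152 + t)
1/(K(-92) + F(-161, -46)) = 1/(-4 + (-152 - 161)) = 1/(-4 - 313) = 1/(-317) = -1/317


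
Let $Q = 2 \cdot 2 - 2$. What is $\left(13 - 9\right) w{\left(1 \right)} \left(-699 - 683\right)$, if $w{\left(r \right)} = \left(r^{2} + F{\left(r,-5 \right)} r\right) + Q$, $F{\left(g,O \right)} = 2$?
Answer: $-27640$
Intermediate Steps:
$Q = 2$ ($Q = 4 - 2 = 2$)
$w{\left(r \right)} = 2 + r^{2} + 2 r$ ($w{\left(r \right)} = \left(r^{2} + 2 r\right) + 2 = 2 + r^{2} + 2 r$)
$\left(13 - 9\right) w{\left(1 \right)} \left(-699 - 683\right) = \left(13 - 9\right) \left(2 + 1^{2} + 2 \cdot 1\right) \left(-699 - 683\right) = 4 \left(2 + 1 + 2\right) \left(-1382\right) = 4 \cdot 5 \left(-1382\right) = 20 \left(-1382\right) = -27640$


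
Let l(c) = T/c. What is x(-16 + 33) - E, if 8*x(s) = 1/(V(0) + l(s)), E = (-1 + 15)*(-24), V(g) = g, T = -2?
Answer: 5359/16 ≈ 334.94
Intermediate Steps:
E = -336 (E = 14*(-24) = -336)
l(c) = -2/c
x(s) = -s/16 (x(s) = 1/(8*(0 - 2/s)) = 1/(8*((-2/s))) = (-s/2)/8 = -s/16)
x(-16 + 33) - E = -(-16 + 33)/16 - 1*(-336) = -1/16*17 + 336 = -17/16 + 336 = 5359/16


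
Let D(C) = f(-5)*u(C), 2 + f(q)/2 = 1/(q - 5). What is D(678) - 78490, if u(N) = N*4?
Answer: -449402/5 ≈ -89880.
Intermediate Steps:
f(q) = -4 + 2/(-5 + q) (f(q) = -4 + 2/(q - 5) = -4 + 2/(-5 + q))
u(N) = 4*N
D(C) = -84*C/5 (D(C) = (2*(11 - 2*(-5))/(-5 - 5))*(4*C) = (2*(11 + 10)/(-10))*(4*C) = (2*(-⅒)*21)*(4*C) = -84*C/5)
D(678) - 78490 = -84/5*678 - 78490 = -56952/5 - 78490 = -449402/5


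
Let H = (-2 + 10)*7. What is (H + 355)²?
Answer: 168921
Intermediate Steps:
H = 56 (H = 8*7 = 56)
(H + 355)² = (56 + 355)² = 411² = 168921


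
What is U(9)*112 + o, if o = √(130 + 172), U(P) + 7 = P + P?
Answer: 1232 + √302 ≈ 1249.4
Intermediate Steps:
U(P) = -7 + 2*P (U(P) = -7 + (P + P) = -7 + 2*P)
o = √302 ≈ 17.378
U(9)*112 + o = (-7 + 2*9)*112 + √302 = (-7 + 18)*112 + √302 = 11*112 + √302 = 1232 + √302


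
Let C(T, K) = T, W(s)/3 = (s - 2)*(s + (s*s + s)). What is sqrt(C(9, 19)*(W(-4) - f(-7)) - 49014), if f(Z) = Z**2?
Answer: 3*I*sqrt(5639) ≈ 225.28*I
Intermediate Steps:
W(s) = 3*(-2 + s)*(s**2 + 2*s) (W(s) = 3*((s - 2)*(s + (s*s + s))) = 3*((-2 + s)*(s + (s**2 + s))) = 3*((-2 + s)*(s + (s + s**2))) = 3*((-2 + s)*(s**2 + 2*s)) = 3*(-2 + s)*(s**2 + 2*s))
sqrt(C(9, 19)*(W(-4) - f(-7)) - 49014) = sqrt(9*(3*(-4)*(-4 + (-4)**2) - 1*(-7)**2) - 49014) = sqrt(9*(3*(-4)*(-4 + 16) - 1*49) - 49014) = sqrt(9*(3*(-4)*12 - 49) - 49014) = sqrt(9*(-144 - 49) - 49014) = sqrt(9*(-193) - 49014) = sqrt(-1737 - 49014) = sqrt(-50751) = 3*I*sqrt(5639)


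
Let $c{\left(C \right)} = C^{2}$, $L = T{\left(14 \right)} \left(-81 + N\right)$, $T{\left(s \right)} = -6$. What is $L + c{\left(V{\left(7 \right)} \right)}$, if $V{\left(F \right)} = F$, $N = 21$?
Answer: $409$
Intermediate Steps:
$L = 360$ ($L = - 6 \left(-81 + 21\right) = \left(-6\right) \left(-60\right) = 360$)
$L + c{\left(V{\left(7 \right)} \right)} = 360 + 7^{2} = 360 + 49 = 409$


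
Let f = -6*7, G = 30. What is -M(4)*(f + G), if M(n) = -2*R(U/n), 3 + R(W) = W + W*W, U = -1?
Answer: 153/2 ≈ 76.500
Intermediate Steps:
R(W) = -3 + W + W² (R(W) = -3 + (W + W*W) = -3 + (W + W²) = -3 + W + W²)
f = -42
M(n) = 6 - 2/n² + 2/n (M(n) = -2*(-3 - 1/n + (-1/n)²) = -2*(-3 - 1/n + n⁻²) = -2*(-3 + n⁻² - 1/n) = 6 - 2/n² + 2/n)
-M(4)*(f + G) = -(6 - 2/4² + 2/4)*(-42 + 30) = -(6 - 2*1/16 + 2*(¼))*(-12) = -(6 - ⅛ + ½)*(-12) = -51*(-12)/8 = -1*(-153/2) = 153/2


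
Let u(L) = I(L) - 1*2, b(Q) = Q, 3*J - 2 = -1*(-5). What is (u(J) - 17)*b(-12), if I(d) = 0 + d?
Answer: 200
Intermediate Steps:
J = 7/3 (J = ⅔ + (-1*(-5))/3 = ⅔ + (⅓)*5 = ⅔ + 5/3 = 7/3 ≈ 2.3333)
I(d) = d
u(L) = -2 + L (u(L) = L - 1*2 = L - 2 = -2 + L)
(u(J) - 17)*b(-12) = ((-2 + 7/3) - 17)*(-12) = (⅓ - 17)*(-12) = -50/3*(-12) = 200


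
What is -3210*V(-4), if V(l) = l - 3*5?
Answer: 60990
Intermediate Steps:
V(l) = -15 + l (V(l) = l - 15 = -15 + l)
-3210*V(-4) = -3210*(-15 - 4) = -3210*(-19) = 60990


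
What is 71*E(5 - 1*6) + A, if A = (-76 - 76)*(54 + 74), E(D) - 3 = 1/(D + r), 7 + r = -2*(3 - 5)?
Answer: -77043/4 ≈ -19261.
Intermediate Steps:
r = -3 (r = -7 - 2*(3 - 5) = -7 - 2*(-2) = -7 + 4 = -3)
E(D) = 3 + 1/(-3 + D) (E(D) = 3 + 1/(D - 3) = 3 + 1/(-3 + D))
A = -19456 (A = -152*128 = -19456)
71*E(5 - 1*6) + A = 71*((-8 + 3*(5 - 1*6))/(-3 + (5 - 1*6))) - 19456 = 71*((-8 + 3*(5 - 6))/(-3 + (5 - 6))) - 19456 = 71*((-8 + 3*(-1))/(-3 - 1)) - 19456 = 71*((-8 - 3)/(-4)) - 19456 = 71*(-¼*(-11)) - 19456 = 71*(11/4) - 19456 = 781/4 - 19456 = -77043/4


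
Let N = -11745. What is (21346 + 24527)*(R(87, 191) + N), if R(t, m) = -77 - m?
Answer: -551072349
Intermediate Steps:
(21346 + 24527)*(R(87, 191) + N) = (21346 + 24527)*((-77 - 1*191) - 11745) = 45873*((-77 - 191) - 11745) = 45873*(-268 - 11745) = 45873*(-12013) = -551072349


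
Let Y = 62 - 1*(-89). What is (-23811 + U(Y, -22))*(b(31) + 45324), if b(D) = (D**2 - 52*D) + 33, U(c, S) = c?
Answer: -1057743960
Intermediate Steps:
Y = 151 (Y = 62 + 89 = 151)
b(D) = 33 + D**2 - 52*D
(-23811 + U(Y, -22))*(b(31) + 45324) = (-23811 + 151)*((33 + 31**2 - 52*31) + 45324) = -23660*((33 + 961 - 1612) + 45324) = -23660*(-618 + 45324) = -23660*44706 = -1057743960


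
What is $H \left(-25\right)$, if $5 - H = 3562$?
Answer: $88925$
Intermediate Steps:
$H = -3557$ ($H = 5 - 3562 = -3557$)
$H \left(-25\right) = \left(-3557\right) \left(-25\right) = 88925$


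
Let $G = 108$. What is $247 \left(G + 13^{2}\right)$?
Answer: $68419$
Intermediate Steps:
$247 \left(G + 13^{2}\right) = 247 \left(108 + 13^{2}\right) = 247 \left(108 + 169\right) = 247 \cdot 277 = 68419$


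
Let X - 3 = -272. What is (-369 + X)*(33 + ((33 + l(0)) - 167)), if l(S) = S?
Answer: 64438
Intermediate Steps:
X = -269 (X = 3 - 272 = -269)
(-369 + X)*(33 + ((33 + l(0)) - 167)) = (-369 - 269)*(33 + ((33 + 0) - 167)) = -638*(33 + (33 - 167)) = -638*(33 - 134) = -638*(-101) = 64438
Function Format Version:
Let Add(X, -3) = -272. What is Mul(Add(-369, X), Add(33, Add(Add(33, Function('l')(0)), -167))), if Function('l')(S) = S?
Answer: 64438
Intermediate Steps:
X = -269 (X = Add(3, -272) = -269)
Mul(Add(-369, X), Add(33, Add(Add(33, Function('l')(0)), -167))) = Mul(Add(-369, -269), Add(33, Add(Add(33, 0), -167))) = Mul(-638, Add(33, Add(33, -167))) = Mul(-638, Add(33, -134)) = Mul(-638, -101) = 64438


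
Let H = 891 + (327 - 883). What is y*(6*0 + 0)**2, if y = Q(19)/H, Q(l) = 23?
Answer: 0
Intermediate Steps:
H = 335 (H = 891 - 556 = 335)
y = 23/335 ≈ 0.068657
y*(6*0 + 0)**2 = 23*(6*0 + 0)**2/335 = 23*(0 + 0)**2/335 = (23/335)*0**2 = (23/335)*0 = 0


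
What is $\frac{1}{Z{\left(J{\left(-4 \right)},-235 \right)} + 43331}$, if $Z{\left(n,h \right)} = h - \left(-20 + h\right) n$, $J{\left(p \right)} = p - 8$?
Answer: $\frac{1}{40036} \approx 2.4978 \cdot 10^{-5}$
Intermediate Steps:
$J{\left(p \right)} = -8 + p$
$Z{\left(n,h \right)} = h - n \left(-20 + h\right)$
$\frac{1}{Z{\left(J{\left(-4 \right)},-235 \right)} + 43331} = \frac{1}{\left(-235 + 20 \left(-8 - 4\right) - - 235 \left(-8 - 4\right)\right) + 43331} = \frac{1}{\left(-235 + 20 \left(-12\right) - \left(-235\right) \left(-12\right)\right) + 43331} = \frac{1}{\left(-235 - 240 - 2820\right) + 43331} = \frac{1}{-3295 + 43331} = \frac{1}{40036}$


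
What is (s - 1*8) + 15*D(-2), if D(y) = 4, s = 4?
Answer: 56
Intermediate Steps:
(s - 1*8) + 15*D(-2) = (4 - 1*8) + 15*4 = (4 - 8) + 60 = -4 + 60 = 56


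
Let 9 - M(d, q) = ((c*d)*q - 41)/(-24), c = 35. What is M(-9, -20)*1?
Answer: 6475/24 ≈ 269.79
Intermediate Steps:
M(d, q) = 175/24 + 35*d*q/24 (M(d, q) = 9 - ((35*d)*q - 41)/(-24) = 9 - (35*d*q - 41)*(-1)/24 = 9 - (-41 + 35*d*q)*(-1)/24 = 9 - (41/24 - 35*d*q/24) = 9 + (-41/24 + 35*d*q/24) = 175/24 + 35*d*q/24)
M(-9, -20)*1 = (175/24 + (35/24)*(-9)*(-20))*1 = (175/24 + 525/2)*1 = (6475/24)*1 = 6475/24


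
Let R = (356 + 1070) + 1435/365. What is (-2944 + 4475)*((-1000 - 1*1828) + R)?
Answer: -156252329/73 ≈ -2.1404e+6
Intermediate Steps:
R = 104385/73 (R = 1426 + 1435*(1/365) = 1426 + 287/73 = 104385/73 ≈ 1429.9)
(-2944 + 4475)*((-1000 - 1*1828) + R) = (-2944 + 4475)*((-1000 - 1*1828) + 104385/73) = 1531*((-1000 - 1828) + 104385/73) = 1531*(-2828 + 104385/73) = 1531*(-102059/73) = -156252329/73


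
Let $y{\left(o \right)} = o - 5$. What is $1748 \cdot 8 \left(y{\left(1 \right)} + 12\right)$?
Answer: $111872$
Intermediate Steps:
$y{\left(o \right)} = -5 + o$ ($y{\left(o \right)} = o - 5 = -5 + o$)
$1748 \cdot 8 \left(y{\left(1 \right)} + 12\right) = 1748 \cdot 8 \left(\left(-5 + 1\right) + 12\right) = 1748 \cdot 8 \left(-4 + 12\right) = 1748 \cdot 8 \cdot 8 = 1748 \cdot 64 = 111872$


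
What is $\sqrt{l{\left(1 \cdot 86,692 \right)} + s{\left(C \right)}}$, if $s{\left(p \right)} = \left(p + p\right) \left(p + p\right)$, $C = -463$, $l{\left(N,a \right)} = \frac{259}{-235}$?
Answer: $\frac{\sqrt{47354051235}}{235} \approx 926.0$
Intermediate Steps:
$l{\left(N,a \right)} = - \frac{259}{235}$ ($l{\left(N,a \right)} = 259 \left(- \frac{1}{235}\right) = - \frac{259}{235}$)
$s{\left(p \right)} = 4 p^{2}$ ($s{\left(p \right)} = 2 p 2 p = 4 p^{2}$)
$\sqrt{l{\left(1 \cdot 86,692 \right)} + s{\left(C \right)}} = \sqrt{- \frac{259}{235} + 4 \left(-463\right)^{2}} = \sqrt{- \frac{259}{235} + 4 \cdot 214369} = \sqrt{- \frac{259}{235} + 857476} = \sqrt{\frac{201506601}{235}} = \frac{\sqrt{47354051235}}{235}$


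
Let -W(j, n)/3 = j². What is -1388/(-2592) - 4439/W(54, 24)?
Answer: 18247/17496 ≈ 1.0429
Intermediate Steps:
W(j, n) = -3*j²
-1388/(-2592) - 4439/W(54, 24) = -1388/(-2592) - 4439/((-3*54²)) = -1388*(-1/2592) - 4439/((-3*2916)) = 347/648 - 4439/(-8748) = 347/648 - 4439*(-1/8748) = 347/648 + 4439/8748 = 18247/17496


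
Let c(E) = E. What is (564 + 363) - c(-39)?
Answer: 966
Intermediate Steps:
(564 + 363) - c(-39) = (564 + 363) - 1*(-39) = 927 + 39 = 966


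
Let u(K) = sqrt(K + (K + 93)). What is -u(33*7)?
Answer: -sqrt(555) ≈ -23.558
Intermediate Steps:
u(K) = sqrt(93 + 2*K) (u(K) = sqrt(K + (93 + K)) = sqrt(93 + 2*K))
-u(33*7) = -sqrt(93 + 2*(33*7)) = -sqrt(93 + 2*231) = -sqrt(93 + 462) = -sqrt(555)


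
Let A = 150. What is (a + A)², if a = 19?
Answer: 28561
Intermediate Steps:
(a + A)² = (19 + 150)² = 169² = 28561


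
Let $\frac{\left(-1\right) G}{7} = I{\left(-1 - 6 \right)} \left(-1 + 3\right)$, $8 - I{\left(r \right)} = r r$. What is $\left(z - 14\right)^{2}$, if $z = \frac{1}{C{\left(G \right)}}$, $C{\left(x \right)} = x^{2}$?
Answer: $\frac{21276659951569}{108554434576} \approx 196.0$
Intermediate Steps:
$I{\left(r \right)} = 8 - r^{2}$ ($I{\left(r \right)} = 8 - r r = 8 - r^{2}$)
$G = 574$ ($G = - 7 \left(8 - \left(-1 - 6\right)^{2}\right) \left(-1 + 3\right) = - 7 \left(8 - \left(-1 - 6\right)^{2}\right) 2 = - 7 \left(8 - \left(-7\right)^{2}\right) 2 = - 7 \left(8 - 49\right) 2 = - 7 \left(\left(-41\right) 2\right) = \left(-7\right) \left(-82\right) = 574$)
$z = \frac{1}{329476}$ ($z = \frac{1}{574^{2}} = \frac{1}{329476} \approx 3.0351 \cdot 10^{-6}$)
$\left(z - 14\right)^{2} = \left(\frac{1}{329476} - 14\right)^{2} = \left(- \frac{4612663}{329476}\right)^{2} = \frac{21276659951569}{108554434576}$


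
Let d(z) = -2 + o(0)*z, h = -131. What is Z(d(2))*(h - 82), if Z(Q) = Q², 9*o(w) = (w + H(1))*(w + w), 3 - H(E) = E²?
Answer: -852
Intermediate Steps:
H(E) = 3 - E²
o(w) = 2*w*(2 + w)/9 (o(w) = ((w + (3 - 1*1²))*(w + w))/9 = ((w + (3 - 1*1))*(2*w))/9 = ((w + (3 - 1))*(2*w))/9 = ((w + 2)*(2*w))/9 = ((2 + w)*(2*w))/9 = (2*w*(2 + w))/9 = 2*w*(2 + w)/9)
d(z) = -2 (d(z) = -2 + ((2/9)*0*(2 + 0))*z = -2 + ((2/9)*0*2)*z = -2 + 0*z = -2 + 0 = -2)
Z(d(2))*(h - 82) = (-2)²*(-131 - 82) = 4*(-213) = -852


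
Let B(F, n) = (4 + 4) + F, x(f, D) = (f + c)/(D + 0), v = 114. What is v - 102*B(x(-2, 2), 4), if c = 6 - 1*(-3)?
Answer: -1059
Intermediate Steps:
c = 9 (c = 6 + 3 = 9)
x(f, D) = (9 + f)/D (x(f, D) = (f + 9)/(D + 0) = (9 + f)/D)
B(F, n) = 8 + F
v - 102*B(x(-2, 2), 4) = 114 - 102*(8 + (9 - 2)/2) = 114 - 102*(8 + (½)*7) = 114 - 102*(8 + 7/2) = 114 - 102*23/2 = 114 - 1173 = -1059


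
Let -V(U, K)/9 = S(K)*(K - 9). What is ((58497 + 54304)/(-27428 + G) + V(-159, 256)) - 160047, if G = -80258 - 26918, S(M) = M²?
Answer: -19631532494101/134604 ≈ -1.4585e+8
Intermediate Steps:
G = -107176
V(U, K) = -9*K²*(-9 + K) (V(U, K) = -9*K²*(K - 9) = -9*K²*(-9 + K))
((58497 + 54304)/(-27428 + G) + V(-159, 256)) - 160047 = ((58497 + 54304)/(-27428 - 107176) + 9*256²*(9 - 1*256)) - 160047 = (112801/(-134604) + 9*65536*(9 - 256)) - 160047 = (112801*(-1/134604) + 9*65536*(-247)) - 160047 = (-112801/134604 - 145686528) - 160047 = -19609989527713/134604 - 160047 = -19631532494101/134604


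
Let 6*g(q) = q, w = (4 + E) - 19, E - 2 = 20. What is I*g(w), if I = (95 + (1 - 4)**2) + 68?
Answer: 602/3 ≈ 200.67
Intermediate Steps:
E = 22 (E = 2 + 20 = 22)
w = 7 (w = (4 + 22) - 19 = 26 - 19 = 7)
I = 172 (I = (95 + (-3)**2) + 68 = (95 + 9) + 68 = 104 + 68 = 172)
g(q) = q/6
I*g(w) = 172*((1/6)*7) = 172*(7/6) = 602/3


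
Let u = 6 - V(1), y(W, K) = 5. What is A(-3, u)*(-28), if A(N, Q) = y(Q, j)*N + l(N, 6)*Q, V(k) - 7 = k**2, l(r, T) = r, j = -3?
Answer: 252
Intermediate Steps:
V(k) = 7 + k**2
u = -2 (u = 6 - (7 + 1**2) = 6 - (7 + 1) = 6 - 1*8 = 6 - 8 = -2)
A(N, Q) = 5*N + N*Q
A(-3, u)*(-28) = -3*(5 - 2)*(-28) = -3*3*(-28) = -9*(-28) = 252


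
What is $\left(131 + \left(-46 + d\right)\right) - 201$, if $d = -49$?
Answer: $-165$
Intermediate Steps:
$\left(131 + \left(-46 + d\right)\right) - 201 = \left(131 - 95\right) - 201 = 36 - 201 = -165$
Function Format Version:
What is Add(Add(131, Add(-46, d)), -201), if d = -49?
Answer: -165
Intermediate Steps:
Add(Add(131, Add(-46, d)), -201) = Add(Add(131, Add(-46, -49)), -201) = Add(Add(131, -95), -201) = Add(36, -201) = -165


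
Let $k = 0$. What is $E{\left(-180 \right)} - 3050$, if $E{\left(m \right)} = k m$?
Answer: $-3050$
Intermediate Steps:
$E{\left(m \right)} = 0$ ($E{\left(m \right)} = 0 m = 0$)
$E{\left(-180 \right)} - 3050 = 0 - 3050 = -3050$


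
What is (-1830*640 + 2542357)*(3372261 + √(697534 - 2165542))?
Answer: 4623899275977 + 8226942*I*√40778 ≈ 4.6239e+12 + 1.6613e+9*I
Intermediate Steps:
(-1830*640 + 2542357)*(3372261 + √(697534 - 2165542)) = (-1171200 + 2542357)*(3372261 + √(-1468008)) = 1371157*(3372261 + 6*I*√40778) = 4623899275977 + 8226942*I*√40778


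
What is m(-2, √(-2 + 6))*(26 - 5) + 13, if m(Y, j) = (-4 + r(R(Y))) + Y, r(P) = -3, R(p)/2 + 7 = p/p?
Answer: -176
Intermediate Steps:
R(p) = -12 (R(p) = -14 + 2*(p/p) = -14 + 2*1 = -14 + 2 = -12)
m(Y, j) = -7 + Y (m(Y, j) = (-4 - 3) + Y = -7 + Y)
m(-2, √(-2 + 6))*(26 - 5) + 13 = (-7 - 2)*(26 - 5) + 13 = -9*21 + 13 = -189 + 13 = -176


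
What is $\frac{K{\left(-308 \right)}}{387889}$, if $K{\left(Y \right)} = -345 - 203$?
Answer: $- \frac{548}{387889} \approx -0.0014128$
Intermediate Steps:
$K{\left(Y \right)} = -548$ ($K{\left(Y \right)} = -345 - 203 = -548$)
$\frac{K{\left(-308 \right)}}{387889} = - \frac{548}{387889}$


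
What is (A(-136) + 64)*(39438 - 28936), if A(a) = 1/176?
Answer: 59152515/88 ≈ 6.7219e+5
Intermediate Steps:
A(a) = 1/176
(A(-136) + 64)*(39438 - 28936) = (1/176 + 64)*(39438 - 28936) = (11265/176)*10502 = 59152515/88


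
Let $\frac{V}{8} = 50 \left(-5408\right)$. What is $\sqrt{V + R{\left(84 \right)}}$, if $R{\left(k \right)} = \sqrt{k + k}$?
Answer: $\sqrt{-2163200 + 2 \sqrt{42}} \approx 1470.8 i$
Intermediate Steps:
$V = -2163200$ ($V = 8 \cdot 50 \left(-5408\right) = 8 \left(-270400\right) = -2163200$)
$R{\left(k \right)} = \sqrt{2} \sqrt{k}$ ($R{\left(k \right)} = \sqrt{2 k} = \sqrt{2} \sqrt{k}$)
$\sqrt{V + R{\left(84 \right)}} = \sqrt{-2163200 + \sqrt{2} \sqrt{84}} = \sqrt{-2163200 + \sqrt{2} \cdot 2 \sqrt{21}} = \sqrt{-2163200 + 2 \sqrt{42}}$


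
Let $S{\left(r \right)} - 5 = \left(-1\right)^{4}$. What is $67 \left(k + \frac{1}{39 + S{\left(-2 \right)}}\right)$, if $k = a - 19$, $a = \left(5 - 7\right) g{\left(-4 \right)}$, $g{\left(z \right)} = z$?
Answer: $- \frac{33098}{45} \approx -735.51$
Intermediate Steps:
$S{\left(r \right)} = 6$ ($S{\left(r \right)} = 5 + \left(-1\right)^{4} = 5 + 1 = 6$)
$a = 8$ ($a = \left(5 - 7\right) \left(-4\right) = \left(-2\right) \left(-4\right) = 8$)
$k = -11$ ($k = 8 - 19 = -11$)
$67 \left(k + \frac{1}{39 + S{\left(-2 \right)}}\right) = 67 \left(-11 + \frac{1}{39 + 6}\right) = 67 \left(-11 + \frac{1}{45}\right) = 67 \left(- \frac{494}{45}\right) = - \frac{33098}{45}$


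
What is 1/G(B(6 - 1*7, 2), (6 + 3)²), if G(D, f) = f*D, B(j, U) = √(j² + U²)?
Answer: √5/405 ≈ 0.0055212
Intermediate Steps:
B(j, U) = √(U² + j²)
G(D, f) = D*f
1/G(B(6 - 1*7, 2), (6 + 3)²) = 1/(√(2² + (6 - 1*7)²)*(6 + 3)²) = 1/(√(4 + (6 - 7)²)*9²) = 1/(√(4 + (-1)²)*81) = 1/(√(4 + 1)*81) = 1/(√5*81) = 1/(81*√5) = √5/405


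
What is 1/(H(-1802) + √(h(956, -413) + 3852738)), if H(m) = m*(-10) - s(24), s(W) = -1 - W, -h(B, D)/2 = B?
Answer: 18045/321771199 - √3850826/321771199 ≈ 4.9982e-5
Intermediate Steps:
h(B, D) = -2*B
H(m) = 25 - 10*m (H(m) = m*(-10) - (-1 - 1*24) = -10*m - (-1 - 24) = -10*m - 1*(-25) = -10*m + 25 = 25 - 10*m)
1/(H(-1802) + √(h(956, -413) + 3852738)) = 1/((25 - 10*(-1802)) + √(-2*956 + 3852738)) = 1/((25 + 18020) + √(-1912 + 3852738)) = 1/(18045 + √3850826)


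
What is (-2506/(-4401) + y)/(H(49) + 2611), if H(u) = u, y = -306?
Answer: -67210/585333 ≈ -0.11482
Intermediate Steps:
(-2506/(-4401) + y)/(H(49) + 2611) = (-2506/(-4401) - 306)/(49 + 2611) = (-2506*(-1/4401) - 306)/2660 = (2506/4401 - 306)*(1/2660) = -1344200/4401*1/2660 = -67210/585333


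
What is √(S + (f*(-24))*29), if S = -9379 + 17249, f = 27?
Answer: I*√10922 ≈ 104.51*I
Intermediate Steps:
S = 7870
√(S + (f*(-24))*29) = √(7870 + (27*(-24))*29) = √(7870 - 648*29) = √(7870 - 18792) = √(-10922) = I*√10922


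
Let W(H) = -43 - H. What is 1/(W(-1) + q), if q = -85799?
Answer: -1/85841 ≈ -1.1649e-5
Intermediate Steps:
1/(W(-1) + q) = 1/((-43 - 1*(-1)) - 85799) = 1/((-43 + 1) - 85799) = 1/(-42 - 85799) = 1/(-85841) = -1/85841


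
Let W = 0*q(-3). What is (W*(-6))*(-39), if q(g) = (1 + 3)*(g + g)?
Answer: 0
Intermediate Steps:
q(g) = 8*g (q(g) = 4*(2*g) = 8*g)
W = 0 (W = 0*(8*(-3)) = 0*(-24) = 0)
(W*(-6))*(-39) = (0*(-6))*(-39) = 0*(-39) = 0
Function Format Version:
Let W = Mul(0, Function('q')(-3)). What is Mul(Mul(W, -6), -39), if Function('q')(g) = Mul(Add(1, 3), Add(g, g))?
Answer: 0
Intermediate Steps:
Function('q')(g) = Mul(8, g) (Function('q')(g) = Mul(4, Mul(2, g)) = Mul(8, g))
W = 0 (W = Mul(0, Mul(8, -3)) = Mul(0, -24) = 0)
Mul(Mul(W, -6), -39) = Mul(Mul(0, -6), -39) = Mul(0, -39) = 0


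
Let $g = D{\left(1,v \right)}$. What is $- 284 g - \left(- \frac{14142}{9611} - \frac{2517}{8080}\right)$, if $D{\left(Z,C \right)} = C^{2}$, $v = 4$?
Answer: $- \frac{352734404473}{77656880} \approx -4542.2$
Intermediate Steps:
$g = 16$ ($g = 4^{2} = 16$)
$- 284 g - \left(- \frac{14142}{9611} - \frac{2517}{8080}\right) = \left(-284\right) 16 - \left(- \frac{14142}{9611} - \frac{2517}{8080}\right) = -4544 - - \frac{138458247}{77656880} = -4544 + \left(\frac{2517}{8080} + \frac{14142}{9611}\right) = -4544 + \frac{138458247}{77656880} = - \frac{352734404473}{77656880}$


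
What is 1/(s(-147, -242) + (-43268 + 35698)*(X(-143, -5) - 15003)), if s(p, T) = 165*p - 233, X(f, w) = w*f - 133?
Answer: 1/109142482 ≈ 9.1623e-9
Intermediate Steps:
X(f, w) = -133 + f*w (X(f, w) = f*w - 133 = -133 + f*w)
s(p, T) = -233 + 165*p
1/(s(-147, -242) + (-43268 + 35698)*(X(-143, -5) - 15003)) = 1/((-233 + 165*(-147)) + (-43268 + 35698)*((-133 - 143*(-5)) - 15003)) = 1/((-233 - 24255) - 7570*((-133 + 715) - 15003)) = 1/(-24488 - 7570*(582 - 15003)) = 1/(-24488 - 7570*(-14421)) = 1/(-24488 + 109166970) = 1/109142482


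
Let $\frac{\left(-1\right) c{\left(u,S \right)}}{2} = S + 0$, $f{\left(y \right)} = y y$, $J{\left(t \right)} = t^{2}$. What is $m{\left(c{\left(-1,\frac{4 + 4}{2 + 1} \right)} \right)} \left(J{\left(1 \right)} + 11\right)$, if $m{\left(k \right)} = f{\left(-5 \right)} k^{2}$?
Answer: $\frac{25600}{3} \approx 8533.3$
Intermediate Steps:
$f{\left(y \right)} = y^{2}$
$c{\left(u,S \right)} = - 2 S$ ($c{\left(u,S \right)} = - 2 \left(S + 0\right) = - 2 S$)
$m{\left(k \right)} = 25 k^{2}$ ($m{\left(k \right)} = \left(-5\right)^{2} k^{2} = 25 k^{2}$)
$m{\left(c{\left(-1,\frac{4 + 4}{2 + 1} \right)} \right)} \left(J{\left(1 \right)} + 11\right) = 25 \left(- 2 \frac{4 + 4}{2 + 1}\right)^{2} \left(1^{2} + 11\right) = 25 \left(- 2 \cdot \frac{8}{3}\right)^{2} \left(1 + 11\right) = 25 \left(- 2 \cdot 8 \cdot \frac{1}{3}\right)^{2} \cdot 12 = 25 \left(\left(-2\right) \frac{8}{3}\right)^{2} \cdot 12 = 25 \left(- \frac{16}{3}\right)^{2} \cdot 12 = 25 \cdot \frac{256}{9} \cdot 12 = \frac{6400}{9} \cdot 12 = \frac{25600}{3}$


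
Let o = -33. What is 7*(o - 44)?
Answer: -539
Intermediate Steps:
7*(o - 44) = 7*(-33 - 44) = 7*(-77) = -539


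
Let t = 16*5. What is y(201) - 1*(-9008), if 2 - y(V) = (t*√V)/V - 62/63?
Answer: 567692/63 - 80*√201/201 ≈ 9005.3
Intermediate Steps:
t = 80
y(V) = 188/63 - 80/√V (y(V) = 2 - ((80*√V)/V - 62/63) = 2 - (80/√V - 62*1/63) = 2 - (80/√V - 62/63) = 2 - (-62/63 + 80/√V) = 2 + (62/63 - 80/√V) = 188/63 - 80/√V)
y(201) - 1*(-9008) = (188/63 - 80*√201/201) - 1*(-9008) = (188/63 - 80*√201/201) + 9008 = 567692/63 - 80*√201/201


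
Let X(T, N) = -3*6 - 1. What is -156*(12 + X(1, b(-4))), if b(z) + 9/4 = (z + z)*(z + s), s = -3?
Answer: 1092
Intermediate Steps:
b(z) = -9/4 + 2*z*(-3 + z) (b(z) = -9/4 + (z + z)*(z - 3) = -9/4 + (2*z)*(-3 + z) = -9/4 + 2*z*(-3 + z))
X(T, N) = -19 (X(T, N) = -18 - 1 = -19)
-156*(12 + X(1, b(-4))) = -156*(12 - 19) = -156*(-7) = 1092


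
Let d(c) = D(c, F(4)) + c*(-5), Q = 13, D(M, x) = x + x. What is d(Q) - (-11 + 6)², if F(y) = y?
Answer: -82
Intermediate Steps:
D(M, x) = 2*x
d(c) = 8 - 5*c (d(c) = 2*4 + c*(-5) = 8 - 5*c)
d(Q) - (-11 + 6)² = (8 - 5*13) - (-11 + 6)² = (8 - 65) - 1*(-5)² = -57 - 1*25 = -57 - 25 = -82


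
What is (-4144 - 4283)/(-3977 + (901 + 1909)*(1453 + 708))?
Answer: -2809/2022811 ≈ -0.0013887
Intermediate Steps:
(-4144 - 4283)/(-3977 + (901 + 1909)*(1453 + 708)) = -8427/(-3977 + 2810*2161) = -8427/(-3977 + 6072410) = -8427/6068433 = -8427*1/6068433 = -2809/2022811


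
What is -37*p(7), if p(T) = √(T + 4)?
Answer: -37*√11 ≈ -122.72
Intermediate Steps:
p(T) = √(4 + T)
-37*p(7) = -37*√(4 + 7) = -37*√11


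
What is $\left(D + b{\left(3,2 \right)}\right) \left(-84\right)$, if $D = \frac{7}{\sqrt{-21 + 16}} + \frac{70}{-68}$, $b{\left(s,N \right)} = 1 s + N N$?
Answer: $- \frac{8526}{17} + \frac{588 i \sqrt{5}}{5} \approx -501.53 + 262.96 i$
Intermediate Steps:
$b{\left(s,N \right)} = s + N^{2}$
$D = - \frac{35}{34} - \frac{7 i \sqrt{5}}{5}$ ($D = \frac{7}{\sqrt{-5}} + 70 \left(- \frac{1}{68}\right) = \frac{7}{i \sqrt{5}} - \frac{35}{34} = 7 \left(- \frac{i \sqrt{5}}{5}\right) - \frac{35}{34} = - \frac{7 i \sqrt{5}}{5} - \frac{35}{34} = - \frac{35}{34} - \frac{7 i \sqrt{5}}{5} \approx -1.0294 - 3.1305 i$)
$\left(D + b{\left(3,2 \right)}\right) \left(-84\right) = \left(\left(- \frac{35}{34} - \frac{7 i \sqrt{5}}{5}\right) + \left(3 + 2^{2}\right)\right) \left(-84\right) = \left(\left(- \frac{35}{34} - \frac{7 i \sqrt{5}}{5}\right) + \left(3 + 4\right)\right) \left(-84\right) = \left(\left(- \frac{35}{34} - \frac{7 i \sqrt{5}}{5}\right) + 7\right) \left(-84\right) = \left(\frac{203}{34} - \frac{7 i \sqrt{5}}{5}\right) \left(-84\right) = - \frac{8526}{17} + \frac{588 i \sqrt{5}}{5}$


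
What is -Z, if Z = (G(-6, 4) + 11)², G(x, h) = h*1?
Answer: -225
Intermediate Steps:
G(x, h) = h
Z = 225 (Z = (4 + 11)² = 15² = 225)
-Z = -1*225 = -225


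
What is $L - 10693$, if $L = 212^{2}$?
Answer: $34251$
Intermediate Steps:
$L = 44944$
$L - 10693 = 44944 - 10693 = 34251$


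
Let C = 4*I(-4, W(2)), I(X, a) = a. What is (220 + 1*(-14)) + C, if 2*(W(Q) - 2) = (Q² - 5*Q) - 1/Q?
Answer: 201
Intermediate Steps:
W(Q) = 2 + Q²/2 - 5*Q/2 - 1/(2*Q) (W(Q) = 2 + ((Q² - 5*Q) - 1/Q)/2 = 2 + (Q² - 1/Q - 5*Q)/2 = 2 + (Q²/2 - 5*Q/2 - 1/(2*Q)) = 2 + Q²/2 - 5*Q/2 - 1/(2*Q))
C = -5 (C = 4*((½)*(-1 + 2*(4 + 2² - 5*2))/2) = 4*((½)*(½)*(-1 + 2*(4 + 4 - 10))) = 4*((½)*(½)*(-1 + 2*(-2))) = 4*((½)*(½)*(-1 - 4)) = 4*((½)*(½)*(-5)) = 4*(-5/4) = -5)
(220 + 1*(-14)) + C = (220 + 1*(-14)) - 5 = (220 - 14) - 5 = 206 - 5 = 201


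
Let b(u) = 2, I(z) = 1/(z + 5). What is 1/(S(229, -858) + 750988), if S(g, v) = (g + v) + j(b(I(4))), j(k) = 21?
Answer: 1/750380 ≈ 1.3327e-6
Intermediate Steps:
I(z) = 1/(5 + z)
S(g, v) = 21 + g + v (S(g, v) = (g + v) + 21 = 21 + g + v)
1/(S(229, -858) + 750988) = 1/((21 + 229 - 858) + 750988) = 1/(-608 + 750988) = 1/750380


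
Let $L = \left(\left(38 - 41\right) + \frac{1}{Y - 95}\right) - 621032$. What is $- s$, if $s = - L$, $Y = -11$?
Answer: $- \frac{65829711}{106} \approx -6.2104 \cdot 10^{5}$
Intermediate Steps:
$L = - \frac{65829711}{106}$ ($L = \left(\left(38 - 41\right) + \frac{1}{-11 - 95}\right) - 621032 = \left(-3 + \frac{1}{-106}\right) - 621032 = \left(-3 - \frac{1}{106}\right) - 621032 = - \frac{319}{106} - 621032 = - \frac{65829711}{106} \approx -6.2104 \cdot 10^{5}$)
$s = \frac{65829711}{106}$ ($s = \left(-1\right) \left(- \frac{65829711}{106}\right) = \frac{65829711}{106} \approx 6.2104 \cdot 10^{5}$)
$- s = \left(-1\right) \frac{65829711}{106} = - \frac{65829711}{106}$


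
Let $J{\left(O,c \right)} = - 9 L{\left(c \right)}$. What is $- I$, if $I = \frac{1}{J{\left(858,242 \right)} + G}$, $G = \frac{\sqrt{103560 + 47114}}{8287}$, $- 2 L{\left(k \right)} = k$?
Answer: $- \frac{74786387841}{81442376208175} + \frac{8287 \sqrt{150674}}{81442376208175} \approx -0.00091823$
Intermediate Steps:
$L{\left(k \right)} = - \frac{k}{2}$
$J{\left(O,c \right)} = \frac{9 c}{2}$ ($J{\left(O,c \right)} = - 9 \left(- \frac{c}{2}\right) = \frac{9 c}{2}$)
$G = \frac{\sqrt{150674}}{8287}$ ($G = \sqrt{150674} \cdot \frac{1}{8287} = \frac{\sqrt{150674}}{8287} \approx 0.046841$)
$I = \frac{1}{1089 + \frac{\sqrt{150674}}{8287}}$ ($I = \frac{1}{\frac{9}{2} \cdot 242 + \frac{\sqrt{150674}}{8287}} = \frac{1}{1089 + \frac{\sqrt{150674}}{8287}} \approx 0.00091823$)
$- I = - (\frac{74786387841}{81442376208175} - \frac{8287 \sqrt{150674}}{81442376208175}) = - \frac{74786387841}{81442376208175} + \frac{8287 \sqrt{150674}}{81442376208175}$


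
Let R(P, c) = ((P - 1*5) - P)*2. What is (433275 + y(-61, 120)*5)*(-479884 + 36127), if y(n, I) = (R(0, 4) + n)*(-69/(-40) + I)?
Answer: -1384744162257/8 ≈ -1.7309e+11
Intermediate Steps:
R(P, c) = -10 (R(P, c) = ((P - 5) - P)*2 = ((-5 + P) - P)*2 = -5*2 = -10)
y(n, I) = (-10 + n)*(69/40 + I) (y(n, I) = (-10 + n)*(-69/(-40) + I) = (-10 + n)*(-69*(-1/40) + I) = (-10 + n)*(69/40 + I))
(433275 + y(-61, 120)*5)*(-479884 + 36127) = (433275 + (-69/4 - 10*120 + (69/40)*(-61) + 120*(-61))*5)*(-479884 + 36127) = (433275 + (-69/4 - 1200 - 4209/40 - 7320)*5)*(-443757) = (433275 - 345699/40*5)*(-443757) = (433275 - 345699/8)*(-443757) = (3120501/8)*(-443757) = -1384744162257/8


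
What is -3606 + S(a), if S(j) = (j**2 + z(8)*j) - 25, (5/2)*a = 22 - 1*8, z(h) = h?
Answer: -88871/25 ≈ -3554.8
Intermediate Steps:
a = 28/5 (a = 2*(22 - 1*8)/5 = 2*(22 - 8)/5 = (2/5)*14 = 28/5 ≈ 5.6000)
S(j) = -25 + j**2 + 8*j (S(j) = (j**2 + 8*j) - 25 = -25 + j**2 + 8*j)
-3606 + S(a) = -3606 + (-25 + (28/5)**2 + 8*(28/5)) = -3606 + (-25 + 784/25 + 224/5) = -3606 + 1279/25 = -88871/25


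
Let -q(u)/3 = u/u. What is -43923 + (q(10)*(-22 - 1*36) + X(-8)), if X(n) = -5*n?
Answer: -43709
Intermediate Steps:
q(u) = -3 (q(u) = -3*u/u = -3*1 = -3)
-43923 + (q(10)*(-22 - 1*36) + X(-8)) = -43923 + (-3*(-22 - 1*36) - 5*(-8)) = -43923 + (-3*(-22 - 36) + 40) = -43923 + (-3*(-58) + 40) = -43923 + (174 + 40) = -43923 + 214 = -43709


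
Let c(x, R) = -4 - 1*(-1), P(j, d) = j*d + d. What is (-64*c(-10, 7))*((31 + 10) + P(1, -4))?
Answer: 6336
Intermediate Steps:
P(j, d) = d + d*j (P(j, d) = d*j + d = d + d*j)
c(x, R) = -3 (c(x, R) = -4 + 1 = -3)
(-64*c(-10, 7))*((31 + 10) + P(1, -4)) = (-64*(-3))*((31 + 10) - 4*(1 + 1)) = 192*(41 - 4*2) = 192*(41 - 8) = 192*33 = 6336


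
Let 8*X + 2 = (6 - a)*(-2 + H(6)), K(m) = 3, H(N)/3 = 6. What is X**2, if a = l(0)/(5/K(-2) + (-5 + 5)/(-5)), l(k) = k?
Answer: 2209/16 ≈ 138.06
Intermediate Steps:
H(N) = 18 (H(N) = 3*6 = 18)
a = 0 (a = 0/(5/3 + (-5 + 5)/(-5)) = 0/(5*(1/3) + 0*(-1/5)) = 0/(5/3 + 0) = 0/(5/3) = 0*(3/5) = 0)
X = 47/4 (X = -1/4 + ((6 - 1*0)*(-2 + 18))/8 = -1/4 + ((6 + 0)*16)/8 = -1/4 + (6*16)/8 = -1/4 + (1/8)*96 = -1/4 + 12 = 47/4 ≈ 11.750)
X**2 = (47/4)**2 = 2209/16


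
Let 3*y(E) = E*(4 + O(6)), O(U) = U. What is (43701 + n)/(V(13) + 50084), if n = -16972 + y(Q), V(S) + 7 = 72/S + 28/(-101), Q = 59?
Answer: 106060201/197274027 ≈ 0.53763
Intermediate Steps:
y(E) = 10*E/3 (y(E) = (E*(4 + 6))/3 = (E*10)/3 = (10*E)/3 = 10*E/3)
V(S) = -735/101 + 72/S (V(S) = -7 + (72/S + 28/(-101)) = -7 + (72/S + 28*(-1/101)) = -7 + (72/S - 28/101) = -7 + (-28/101 + 72/S) = -735/101 + 72/S)
n = -50326/3 (n = -16972 + (10/3)*59 = -16972 + 590/3 = -50326/3 ≈ -16775.)
(43701 + n)/(V(13) + 50084) = (43701 - 50326/3)/((-735/101 + 72/13) + 50084) = 80777/(3*((-735/101 + 72*(1/13)) + 50084)) = 80777/(3*((-735/101 + 72/13) + 50084)) = 80777/(3*(-2283/1313 + 50084)) = 80777/(3*(65758009/1313)) = (80777/3)*(1313/65758009) = 106060201/197274027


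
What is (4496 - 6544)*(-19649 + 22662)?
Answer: -6170624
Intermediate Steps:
(4496 - 6544)*(-19649 + 22662) = -2048*3013 = -6170624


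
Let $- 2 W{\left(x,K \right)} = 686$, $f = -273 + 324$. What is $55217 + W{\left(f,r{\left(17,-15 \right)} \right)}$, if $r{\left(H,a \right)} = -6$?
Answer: $54874$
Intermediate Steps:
$f = 51$
$W{\left(x,K \right)} = -343$ ($W{\left(x,K \right)} = \left(- \frac{1}{2}\right) 686 = -343$)
$55217 + W{\left(f,r{\left(17,-15 \right)} \right)} = 55217 - 343 = 54874$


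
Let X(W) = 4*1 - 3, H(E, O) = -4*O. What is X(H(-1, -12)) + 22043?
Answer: 22044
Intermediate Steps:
X(W) = 1 (X(W) = 4 - 3 = 1)
X(H(-1, -12)) + 22043 = 1 + 22043 = 22044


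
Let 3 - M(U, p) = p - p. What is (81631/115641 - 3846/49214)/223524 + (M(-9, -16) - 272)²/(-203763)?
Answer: -1095838371510143593/3085820814639629682 ≈ -0.35512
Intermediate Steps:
M(U, p) = 3 (M(U, p) = 3 - (p - p) = 3 - 1*0 = 3 + 0 = 3)
(81631/115641 - 3846/49214)/223524 + (M(-9, -16) - 272)²/(-203763) = (81631/115641 - 3846/49214)/223524 + (3 - 272)²/(-203763) = (81631*(1/115641) - 3846*1/49214)*(1/223524) + (-269)²*(-1/203763) = (81631/115641 - 1923/24607)*(1/223524) + 72361*(-1/203763) = (1786316374/2845578087)*(1/223524) - 72361/203763 = 893158187/318027498159294 - 72361/203763 = -1095838371510143593/3085820814639629682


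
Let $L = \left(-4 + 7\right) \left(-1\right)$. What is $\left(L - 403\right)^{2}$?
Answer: $164836$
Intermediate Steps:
$L = -3$ ($L = 3 \left(-1\right) = -3$)
$\left(L - 403\right)^{2} = \left(-3 - 403\right)^{2} = \left(-406\right)^{2} = 164836$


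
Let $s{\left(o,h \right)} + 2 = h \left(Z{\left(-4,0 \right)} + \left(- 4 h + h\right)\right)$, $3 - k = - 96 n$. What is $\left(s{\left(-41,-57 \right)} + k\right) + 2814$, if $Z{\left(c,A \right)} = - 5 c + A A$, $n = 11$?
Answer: $-7016$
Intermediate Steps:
$Z{\left(c,A \right)} = A^{2} - 5 c$ ($Z{\left(c,A \right)} = - 5 c + A^{2} = A^{2} - 5 c$)
$k = 1059$ ($k = 3 - \left(-96\right) 11 = 3 - -1056 = 3 + 1056 = 1059$)
$s{\left(o,h \right)} = -2 + h \left(20 - 3 h\right)$ ($s{\left(o,h \right)} = -2 + h \left(\left(0^{2} - -20\right) + \left(- 4 h + h\right)\right) = -2 + h \left(\left(0 + 20\right) - 3 h\right) = -2 + h \left(20 - 3 h\right)$)
$\left(s{\left(-41,-57 \right)} + k\right) + 2814 = \left(\left(-2 - 3 \left(-57\right)^{2} + 20 \left(-57\right)\right) + 1059\right) + 2814 = \left(\left(-2 - 9747 - 1140\right) + 1059\right) + 2814 = \left(-10889 + 1059\right) + 2814 = -9830 + 2814 = -7016$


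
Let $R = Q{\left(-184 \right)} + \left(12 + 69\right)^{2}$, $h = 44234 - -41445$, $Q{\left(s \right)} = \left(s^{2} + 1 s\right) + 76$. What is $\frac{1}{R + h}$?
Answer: $\frac{1}{125988} \approx 7.9373 \cdot 10^{-6}$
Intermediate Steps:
$Q{\left(s \right)} = 76 + s + s^{2}$ ($Q{\left(s \right)} = \left(s^{2} + s\right) + 76 = \left(s + s^{2}\right) + 76 = 76 + s + s^{2}$)
$h = 85679$ ($h = 44234 + 41445 = 85679$)
$R = 40309$ ($R = \left(76 - 184 + \left(-184\right)^{2}\right) + \left(12 + 69\right)^{2} = \left(76 - 184 + 33856\right) + 81^{2} = 33748 + 6561 = 40309$)
$\frac{1}{R + h} = \frac{1}{40309 + 85679} = \frac{1}{125988}$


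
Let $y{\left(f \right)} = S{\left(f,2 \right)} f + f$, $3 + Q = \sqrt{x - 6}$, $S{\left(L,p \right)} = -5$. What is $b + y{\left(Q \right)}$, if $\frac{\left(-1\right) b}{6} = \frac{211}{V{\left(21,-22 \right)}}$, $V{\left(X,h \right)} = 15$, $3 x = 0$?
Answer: $- \frac{362}{5} - 4 i \sqrt{6} \approx -72.4 - 9.798 i$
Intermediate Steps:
$x = 0$ ($x = \frac{1}{3} \cdot 0 = 0$)
$Q = -3 + i \sqrt{6}$ ($Q = -3 + \sqrt{0 - 6} = -3 + \sqrt{-6} = -3 + i \sqrt{6} \approx -3.0 + 2.4495 i$)
$b = - \frac{422}{5}$ ($b = - 6 \cdot \frac{211}{15} = - 6 \cdot 211 \cdot \frac{1}{15} = \left(-6\right) \frac{211}{15} = - \frac{422}{5} \approx -84.4$)
$y{\left(f \right)} = - 4 f$ ($y{\left(f \right)} = - 5 f + f = - 4 f$)
$b + y{\left(Q \right)} = - \frac{422}{5} - 4 \left(-3 + i \sqrt{6}\right) = - \frac{422}{5} + \left(12 - 4 i \sqrt{6}\right) = - \frac{362}{5} - 4 i \sqrt{6}$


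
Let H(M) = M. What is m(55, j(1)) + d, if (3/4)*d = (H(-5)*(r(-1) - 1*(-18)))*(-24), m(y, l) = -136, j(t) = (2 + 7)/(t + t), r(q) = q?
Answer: 2584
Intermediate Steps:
j(t) = 9/(2*t) (j(t) = 9/((2*t)) = 9*(1/(2*t)) = 9/(2*t))
d = 2720 (d = 4*(-5*(-1 - 1*(-18))*(-24))/3 = 4*(-5*(-1 + 18)*(-24))/3 = 4*(-5*17*(-24))/3 = 4*(-85*(-24))/3 = (4/3)*2040 = 2720)
m(55, j(1)) + d = -136 + 2720 = 2584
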